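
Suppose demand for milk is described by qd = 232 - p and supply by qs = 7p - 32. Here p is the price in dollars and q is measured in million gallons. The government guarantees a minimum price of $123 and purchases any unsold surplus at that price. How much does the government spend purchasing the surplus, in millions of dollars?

Setting quantity demanded equal to quantity supplied, 232 - p = 7p - 32, gives p* = 33 and q* = 199.
Since 123 > 33, the floor is binding.
At p = 123: qd = 232 - 123 = 109 and qs = 7·123 - 32 = 829.
Surplus = qs - qd = 720.
Government expenditure = surplus × support price = 720 × 123 = 88560.

88560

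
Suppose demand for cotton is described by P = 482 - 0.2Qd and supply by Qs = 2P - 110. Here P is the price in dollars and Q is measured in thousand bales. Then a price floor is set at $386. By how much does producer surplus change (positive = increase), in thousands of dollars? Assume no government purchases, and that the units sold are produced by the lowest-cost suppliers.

8255

Rearranging demand gives Qd = 2410 - 5P. Equilibrium: 2410 - 5P = 2P - 110, so 2520 = 7P and P* = 360, Q* = 610.
Because the floor (386) lies above the market-clearing price, it is binding.
At P = 386: Qd = 2410 - 5·386 = 480 and Qs = 2·386 - 110 = 662.
Producer surplus without the control is ½ · (360 - 55) · 610 = 93025.
With the floor, 480 units are sold at 386. The supply price at Q = 480 is 295, so PS = ½ · [(386 - 55) + (386 - 295)] · 480 = 101280.
Change in producer surplus = 101280 - 93025 = 8255.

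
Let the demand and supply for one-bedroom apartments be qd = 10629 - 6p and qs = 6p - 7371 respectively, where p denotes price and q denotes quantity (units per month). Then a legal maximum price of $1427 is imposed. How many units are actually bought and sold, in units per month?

1191

Equilibrium: 10629 - 6p = 6p - 7371, so 18000 = 12p and p* = 1500, q* = 1629.
Since 1427 < 1500, the ceiling is binding.
At p = 1427: qd = 10629 - 6·1427 = 2067 and qs = 6·1427 - 7371 = 1191.
The quantity actually transacted is the short side, supply: 1191.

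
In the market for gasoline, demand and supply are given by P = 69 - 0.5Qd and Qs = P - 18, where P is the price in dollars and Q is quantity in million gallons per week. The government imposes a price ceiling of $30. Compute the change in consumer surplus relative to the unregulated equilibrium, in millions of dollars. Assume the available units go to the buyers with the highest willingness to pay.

143

Rearranging demand gives Qd = 138 - 2P. Setting quantity demanded equal to quantity supplied, 138 - 2P = P - 18, gives P* = 52 and Q* = 34.
The ceiling of 30 is below the equilibrium price 52, so it binds.
At P = 30: Qd = 138 - 2·30 = 78 and Qs = 30 - 18 = 12.
Consumer surplus without the control is ½ · (69 - 52) · 34 = 289.
With the ceiling, 12 units are sold at 30 (assume they go to the highest-value buyers). The demand price at Q = 12 is 63, so CS = ½ · [(69 - 30) + (63 - 30)] · 12 = 432.
Change in consumer surplus = 432 - 289 = 143.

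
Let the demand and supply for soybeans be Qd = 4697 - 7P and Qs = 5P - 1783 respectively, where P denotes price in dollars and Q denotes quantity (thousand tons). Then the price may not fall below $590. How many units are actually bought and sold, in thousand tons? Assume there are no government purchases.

Equilibrium: 4697 - 7P = 5P - 1783, so 6480 = 12P and P* = 540, Q* = 917.
Because the floor (590) lies above the market-clearing price, it is binding.
At P = 590: Qd = 4697 - 7·590 = 567 and Qs = 5·590 - 1783 = 1167.
The quantity actually transacted is the short side, demand: 567.

567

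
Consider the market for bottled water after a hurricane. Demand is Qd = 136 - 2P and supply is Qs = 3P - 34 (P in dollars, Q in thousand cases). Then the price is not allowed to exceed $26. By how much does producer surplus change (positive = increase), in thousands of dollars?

-448

Setting quantity demanded equal to quantity supplied, 136 - 2P = 3P - 34, gives P* = 34 and Q* = 68.
The ceiling of 26 is below the equilibrium price 34, so it binds.
At P = 26: Qd = 136 - 2·26 = 84 and Qs = 3·26 - 34 = 44.
Producer surplus without the control is ½ · (34 - 34/3) · 68 = 2312/3.
With the ceiling, producers sell 44 units at 26, so PS = ½ · (26 - 34/3) · 44 = 968/3.
Change in producer surplus = 968/3 - 2312/3 = -448.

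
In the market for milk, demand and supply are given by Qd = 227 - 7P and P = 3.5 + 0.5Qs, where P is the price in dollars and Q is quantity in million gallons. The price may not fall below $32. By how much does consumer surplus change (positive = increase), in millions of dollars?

Rearranging supply gives Qs = 2P - 7. Setting quantity demanded equal to quantity supplied, 227 - 7P = 2P - 7, gives P* = 26 and Q* = 45.
Since 32 > 26, the floor is binding.
At P = 32: Qd = 227 - 7·32 = 3 and Qs = 2·32 - 7 = 57.
Consumer surplus without the control is ½ · (227/7 - 26) · 45 = 2025/14.
With the floor, consumers buy 3 units at 32, so CS = ½ · (227/7 - 32) · 3 = 9/14.
Change in consumer surplus = 9/14 - 2025/14 = -144.

-144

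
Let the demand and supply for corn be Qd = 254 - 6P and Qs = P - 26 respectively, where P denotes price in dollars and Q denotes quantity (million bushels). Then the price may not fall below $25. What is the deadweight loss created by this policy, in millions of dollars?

Setting quantity demanded equal to quantity supplied, 254 - 6P = P - 26, gives P* = 40 and Q* = 14.
Since 25 is below P* = 40, the floor does not bind and the free-market outcome prevails.
Since the control does not bind, no trades are prevented and deadweight loss is zero.

0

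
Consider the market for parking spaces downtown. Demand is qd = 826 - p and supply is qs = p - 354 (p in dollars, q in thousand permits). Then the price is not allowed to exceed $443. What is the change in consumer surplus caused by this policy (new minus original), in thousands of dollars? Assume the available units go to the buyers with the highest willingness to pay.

2278.5

Without the control the market clears where 826 - p = p - 354, i.e. p* = 590 and q* = 236.
The ceiling of 443 is below the equilibrium price 590, so it binds.
At p = 443: qd = 826 - 443 = 383 and qs = 443 - 354 = 89.
Consumer surplus without the control is ½ · (826 - 590) · 236 = 27848.
With the ceiling, 89 units are sold at 443 (assume they go to the highest-value buyers). The demand price at q = 89 is 737, so CS = ½ · [(826 - 443) + (737 - 443)] · 89 = 30126.5.
Change in consumer surplus = 30126.5 - 27848 = 2278.5.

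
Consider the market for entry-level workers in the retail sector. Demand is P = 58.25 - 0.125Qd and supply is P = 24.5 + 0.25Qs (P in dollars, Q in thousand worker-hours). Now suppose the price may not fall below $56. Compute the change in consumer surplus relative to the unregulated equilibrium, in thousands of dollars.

-486

Rearranging demand gives Qd = 466 - 8P; rearranging supply gives Qs = 4P - 98. Equilibrium: 466 - 8P = 4P - 98, so 564 = 12P and P* = 47, Q* = 90.
The floor of 56 is above the equilibrium price 47, so it binds.
At P = 56: Qd = 466 - 8·56 = 18 and Qs = 4·56 - 98 = 126.
Consumer surplus without the control is ½ · (58.25 - 47) · 90 = 506.25.
With the floor, consumers buy 18 units at 56, so CS = ½ · (58.25 - 56) · 18 = 20.25.
Change in consumer surplus = 20.25 - 506.25 = -486.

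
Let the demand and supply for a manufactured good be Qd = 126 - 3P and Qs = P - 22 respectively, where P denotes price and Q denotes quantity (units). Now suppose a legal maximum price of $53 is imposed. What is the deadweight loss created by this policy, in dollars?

Setting quantity demanded equal to quantity supplied, 126 - 3P = P - 22, gives P* = 37 and Q* = 15.
Since 53 is above P* = 37, the ceiling does not bind and the free-market outcome prevails.
Since the control does not bind, no trades are prevented and deadweight loss is zero.

0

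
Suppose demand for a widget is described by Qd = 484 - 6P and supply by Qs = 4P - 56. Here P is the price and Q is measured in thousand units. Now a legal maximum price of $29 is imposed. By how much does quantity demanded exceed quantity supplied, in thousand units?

Setting quantity demanded equal to quantity supplied, 484 - 6P = 4P - 56, gives P* = 54 and Q* = 160.
Because the ceiling (29) lies below the market-clearing price, it is binding.
At P = 29: Qd = 484 - 6·29 = 310 and Qs = 4·29 - 56 = 60.
Shortage = Qd - Qs = 310 - 60 = 250.

250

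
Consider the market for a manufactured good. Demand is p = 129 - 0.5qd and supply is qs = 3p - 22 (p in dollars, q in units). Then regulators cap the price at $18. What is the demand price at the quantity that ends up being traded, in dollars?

Rearranging demand gives qd = 258 - 2p. In a free market, 258 - 2p = 3p - 22 gives the equilibrium p* = 56, q* = 146.
Because the ceiling (18) lies below the market-clearing price, it is binding.
At p = 18: qd = 258 - 2·18 = 222 and qs = 3·18 - 22 = 32.
Only 32 units reach the market. On the demand curve, the marginal buyer's willingness to pay at q = 32 is (258 - 32)/2 = 113.

113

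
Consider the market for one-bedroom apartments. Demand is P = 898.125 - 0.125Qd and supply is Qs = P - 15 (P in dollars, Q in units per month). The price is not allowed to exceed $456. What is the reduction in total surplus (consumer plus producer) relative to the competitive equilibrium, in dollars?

Rearranging demand gives Qd = 7185 - 8P. In a free market, 7185 - 8P = P - 15 gives the equilibrium P* = 800, Q* = 785.
The ceiling of 456 is below the equilibrium price 800, so it binds.
At P = 456: Qd = 7185 - 8·456 = 3537 and Qs = 456 - 15 = 441.
Quantity traded falls to 441. At Q = 441 the demand price is (7185 - 441)/8 = 843 and the supply price is 15 + 441 = 456.
Deadweight loss = ½ · (843 - 456) · (785 - 441) = ½ · 387 · 344 = 66564.

66564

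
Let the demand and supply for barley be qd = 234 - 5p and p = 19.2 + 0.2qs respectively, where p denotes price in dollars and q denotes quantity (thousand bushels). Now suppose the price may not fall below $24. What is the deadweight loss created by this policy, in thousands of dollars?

0

Rearranging supply gives qs = 5p - 96. Without the control the market clears where 234 - 5p = 5p - 96, i.e. p* = 33 and q* = 69.
Since 24 is below p* = 33, the floor does not bind and the free-market outcome prevails.
Since the control does not bind, no trades are prevented and deadweight loss is zero.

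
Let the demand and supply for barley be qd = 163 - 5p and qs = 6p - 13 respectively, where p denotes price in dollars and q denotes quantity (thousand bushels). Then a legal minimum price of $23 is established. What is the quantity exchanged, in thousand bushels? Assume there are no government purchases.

48

Setting quantity demanded equal to quantity supplied, 163 - 5p = 6p - 13, gives p* = 16 and q* = 83.
Because the floor (23) lies above the market-clearing price, it is binding.
At p = 23: qd = 163 - 5·23 = 48 and qs = 6·23 - 13 = 125.
The quantity actually transacted is the short side, demand: 48.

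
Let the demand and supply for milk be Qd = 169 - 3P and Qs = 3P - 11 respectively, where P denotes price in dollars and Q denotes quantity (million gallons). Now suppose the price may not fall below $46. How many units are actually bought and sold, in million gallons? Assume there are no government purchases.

Setting quantity demanded equal to quantity supplied, 169 - 3P = 3P - 11, gives P* = 30 and Q* = 79.
The floor of 46 is above the equilibrium price 30, so it binds.
At P = 46: Qd = 169 - 3·46 = 31 and Qs = 3·46 - 11 = 127.
The quantity actually transacted is the short side, demand: 31.

31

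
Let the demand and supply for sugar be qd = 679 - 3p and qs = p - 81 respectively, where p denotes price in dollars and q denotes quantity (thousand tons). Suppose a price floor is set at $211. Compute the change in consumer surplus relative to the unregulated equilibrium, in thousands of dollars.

Without the control the market clears where 679 - 3p = p - 81, i.e. p* = 190 and q* = 109.
Since 211 > 190, the floor is binding.
At p = 211: qd = 679 - 3·211 = 46 and qs = 211 - 81 = 130.
Consumer surplus without the control is ½ · (679/3 - 190) · 109 = 11881/6.
With the floor, consumers buy 46 units at 211, so CS = ½ · (679/3 - 211) · 46 = 1058/3.
Change in consumer surplus = 1058/3 - 11881/6 = -1627.5.

-1627.5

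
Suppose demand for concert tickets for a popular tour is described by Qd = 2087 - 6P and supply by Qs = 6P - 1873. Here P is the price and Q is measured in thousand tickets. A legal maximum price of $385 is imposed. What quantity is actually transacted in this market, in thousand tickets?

107

Equilibrium: 2087 - 6P = 6P - 1873, so 3960 = 12P and P* = 330, Q* = 107.
The ceiling of 385 is above the equilibrium price 330, so it is not binding; the market clears at P* = 330, Q* = 107.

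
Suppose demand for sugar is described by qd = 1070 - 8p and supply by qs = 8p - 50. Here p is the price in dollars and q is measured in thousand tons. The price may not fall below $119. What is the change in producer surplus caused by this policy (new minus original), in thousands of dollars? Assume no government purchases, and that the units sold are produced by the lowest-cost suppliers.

-3822

In a free market, 1070 - 8p = 8p - 50 gives the equilibrium p* = 70, q* = 510.
Since 119 > 70, the floor is binding.
At p = 119: qd = 1070 - 8·119 = 118 and qs = 8·119 - 50 = 902.
Producer surplus without the control is ½ · (70 - 6.25) · 510 = 16256.25.
With the floor, 118 units are sold at 119. The supply price at q = 118 is 21, so PS = ½ · [(119 - 6.25) + (119 - 21)] · 118 = 12434.25.
Change in producer surplus = 12434.25 - 16256.25 = -3822.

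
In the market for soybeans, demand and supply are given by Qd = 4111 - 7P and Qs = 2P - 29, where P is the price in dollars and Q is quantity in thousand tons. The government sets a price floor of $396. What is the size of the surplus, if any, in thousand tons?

In a free market, 4111 - 7P = 2P - 29 gives the equilibrium P* = 460, Q* = 891.
Since 396 is below P* = 460, the floor does not bind and the free-market outcome prevails.
Since the control does not bind, there is no surplus.

0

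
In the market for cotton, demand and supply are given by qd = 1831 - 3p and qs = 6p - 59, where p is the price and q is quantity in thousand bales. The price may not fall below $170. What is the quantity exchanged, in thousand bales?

Setting quantity demanded equal to quantity supplied, 1831 - 3p = 6p - 59, gives p* = 210 and q* = 1201.
The floor of 170 is below the equilibrium price 210, so it is not binding; the market clears at p* = 210, q* = 1201.

1201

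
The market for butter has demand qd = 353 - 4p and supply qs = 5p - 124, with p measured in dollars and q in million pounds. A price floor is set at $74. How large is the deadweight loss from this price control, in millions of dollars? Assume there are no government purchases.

In a free market, 353 - 4p = 5p - 124 gives the equilibrium p* = 53, q* = 141.
Since 74 > 53, the floor is binding.
At p = 74: qd = 353 - 4·74 = 57 and qs = 5·74 - 124 = 246.
Quantity traded falls to 57. At q = 57 the demand price is (353 - 57)/4 = 74 and the supply price is (124 + 57)/5 = 36.2.
Deadweight loss = ½ · (74 - 36.2) · (141 - 57) = ½ · 37.8 · 84 = 1587.6.

1587.6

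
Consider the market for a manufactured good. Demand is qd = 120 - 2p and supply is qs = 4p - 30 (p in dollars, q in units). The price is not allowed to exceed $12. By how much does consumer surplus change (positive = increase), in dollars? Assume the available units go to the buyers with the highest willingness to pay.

Without the control the market clears where 120 - 2p = 4p - 30, i.e. p* = 25 and q* = 70.
Since 12 < 25, the ceiling is binding.
At p = 12: qd = 120 - 2·12 = 96 and qs = 4·12 - 30 = 18.
Consumer surplus without the control is ½ · (60 - 25) · 70 = 1225.
With the ceiling, 18 units are sold at 12 (assume they go to the highest-value buyers). The demand price at q = 18 is 51, so CS = ½ · [(60 - 12) + (51 - 12)] · 18 = 783.
Change in consumer surplus = 783 - 1225 = -442.

-442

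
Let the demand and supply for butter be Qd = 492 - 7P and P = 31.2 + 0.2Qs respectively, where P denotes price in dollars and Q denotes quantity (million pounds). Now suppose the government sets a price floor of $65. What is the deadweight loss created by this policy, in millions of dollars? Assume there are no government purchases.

1016.4

Rearranging supply gives Qs = 5P - 156. In a free market, 492 - 7P = 5P - 156 gives the equilibrium P* = 54, Q* = 114.
Because the floor (65) lies above the market-clearing price, it is binding.
At P = 65: Qd = 492 - 7·65 = 37 and Qs = 5·65 - 156 = 169.
Quantity traded falls to 37. At Q = 37 the demand price is (492 - 37)/7 = 65 and the supply price is (156 + 37)/5 = 38.6.
Deadweight loss = ½ · (65 - 38.6) · (114 - 37) = ½ · 26.4 · 77 = 1016.4.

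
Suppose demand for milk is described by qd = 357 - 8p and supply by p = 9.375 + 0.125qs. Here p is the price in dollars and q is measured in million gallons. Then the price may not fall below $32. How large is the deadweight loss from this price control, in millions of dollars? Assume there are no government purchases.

Rearranging supply gives qs = 8p - 75. Setting quantity demanded equal to quantity supplied, 357 - 8p = 8p - 75, gives p* = 27 and q* = 141.
The floor of 32 is above the equilibrium price 27, so it binds.
At p = 32: qd = 357 - 8·32 = 101 and qs = 8·32 - 75 = 181.
Quantity traded falls to 101. At q = 101 the demand price is (357 - 101)/8 = 32 and the supply price is (75 + 101)/8 = 22.
Deadweight loss = ½ · (32 - 22) · (141 - 101) = ½ · 10 · 40 = 200.

200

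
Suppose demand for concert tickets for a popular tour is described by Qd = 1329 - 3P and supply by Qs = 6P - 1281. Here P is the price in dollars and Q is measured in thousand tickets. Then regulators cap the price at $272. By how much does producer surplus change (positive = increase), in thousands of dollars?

-7290

Without the control the market clears where 1329 - 3P = 6P - 1281, i.e. P* = 290 and Q* = 459.
Because the ceiling (272) lies below the market-clearing price, it is binding.
At P = 272: Qd = 1329 - 3·272 = 513 and Qs = 6·272 - 1281 = 351.
Producer surplus without the control is ½ · (290 - 213.5) · 459 = 17556.75.
With the ceiling, producers sell 351 units at 272, so PS = ½ · (272 - 213.5) · 351 = 10266.75.
Change in producer surplus = 10266.75 - 17556.75 = -7290.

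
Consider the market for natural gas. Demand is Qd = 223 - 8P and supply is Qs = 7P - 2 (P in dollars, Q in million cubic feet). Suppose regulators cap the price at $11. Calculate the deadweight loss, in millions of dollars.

105

Setting quantity demanded equal to quantity supplied, 223 - 8P = 7P - 2, gives P* = 15 and Q* = 103.
Because the ceiling (11) lies below the market-clearing price, it is binding.
At P = 11: Qd = 223 - 8·11 = 135 and Qs = 7·11 - 2 = 75.
Quantity traded falls to 75. At Q = 75 the demand price is (223 - 75)/8 = 18.5 and the supply price is (2 + 75)/7 = 11.
Deadweight loss = ½ · (18.5 - 11) · (103 - 75) = ½ · 7.5 · 28 = 105.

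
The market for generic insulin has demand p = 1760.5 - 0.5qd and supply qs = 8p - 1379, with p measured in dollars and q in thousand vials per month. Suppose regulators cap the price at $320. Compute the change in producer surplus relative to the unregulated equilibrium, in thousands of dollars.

-316370

Rearranging demand gives qd = 3521 - 2p. In a free market, 3521 - 2p = 8p - 1379 gives the equilibrium p* = 490, q* = 2541.
Since 320 < 490, the ceiling is binding.
At p = 320: qd = 3521 - 2·320 = 2881 and qs = 8·320 - 1379 = 1181.
Producer surplus without the control is ½ · (490 - 172.375) · 2541 = 403542.5625.
With the ceiling, producers sell 1181 units at 320, so PS = ½ · (320 - 172.375) · 1181 = 87172.5625.
Change in producer surplus = 87172.5625 - 403542.5625 = -316370.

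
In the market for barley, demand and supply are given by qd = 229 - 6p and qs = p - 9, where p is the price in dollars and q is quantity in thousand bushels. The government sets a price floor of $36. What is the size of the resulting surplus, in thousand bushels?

14

In a free market, 229 - 6p = p - 9 gives the equilibrium p* = 34, q* = 25.
Since 36 > 34, the floor is binding.
At p = 36: qd = 229 - 6·36 = 13 and qs = 36 - 9 = 27.
Surplus = qs - qd = 27 - 13 = 14.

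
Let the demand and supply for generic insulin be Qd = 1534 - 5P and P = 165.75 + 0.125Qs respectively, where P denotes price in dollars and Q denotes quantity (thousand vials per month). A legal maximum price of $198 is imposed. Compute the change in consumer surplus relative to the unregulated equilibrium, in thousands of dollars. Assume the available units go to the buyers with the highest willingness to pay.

Rearranging supply gives Qs = 8P - 1326. Equilibrium: 1534 - 5P = 8P - 1326, so 2860 = 13P and P* = 220, Q* = 434.
Because the ceiling (198) lies below the market-clearing price, it is binding.
At P = 198: Qd = 1534 - 5·198 = 544 and Qs = 8·198 - 1326 = 258.
Consumer surplus without the control is ½ · (306.8 - 220) · 434 = 18835.6.
With the ceiling, 258 units are sold at 198 (assume they go to the highest-value buyers). The demand price at Q = 258 is 255.2, so CS = ½ · [(306.8 - 198) + (255.2 - 198)] · 258 = 21414.
Change in consumer surplus = 21414 - 18835.6 = 2578.4.

2578.4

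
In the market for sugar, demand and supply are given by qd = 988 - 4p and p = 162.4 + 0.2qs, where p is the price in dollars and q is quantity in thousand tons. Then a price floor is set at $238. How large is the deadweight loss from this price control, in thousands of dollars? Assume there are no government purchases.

5198.4

Rearranging supply gives qs = 5p - 812. Equilibrium: 988 - 4p = 5p - 812, so 1800 = 9p and p* = 200, q* = 188.
The floor of 238 is above the equilibrium price 200, so it binds.
At p = 238: qd = 988 - 4·238 = 36 and qs = 5·238 - 812 = 378.
Quantity traded falls to 36. At q = 36 the demand price is (988 - 36)/4 = 238 and the supply price is (812 + 36)/5 = 169.6.
Deadweight loss = ½ · (238 - 169.6) · (188 - 36) = ½ · 68.4 · 152 = 5198.4.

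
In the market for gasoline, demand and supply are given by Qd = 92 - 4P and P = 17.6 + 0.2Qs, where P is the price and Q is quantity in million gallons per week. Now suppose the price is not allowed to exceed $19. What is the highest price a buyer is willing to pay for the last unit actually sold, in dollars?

21.25

Rearranging supply gives Qs = 5P - 88. Without the control the market clears where 92 - 4P = 5P - 88, i.e. P* = 20 and Q* = 12.
Because the ceiling (19) lies below the market-clearing price, it is binding.
At P = 19: Qd = 92 - 4·19 = 16 and Qs = 5·19 - 88 = 7.
Only 7 units reach the market. On the demand curve, the marginal buyer's willingness to pay at Q = 7 is (92 - 7)/4 = 21.25.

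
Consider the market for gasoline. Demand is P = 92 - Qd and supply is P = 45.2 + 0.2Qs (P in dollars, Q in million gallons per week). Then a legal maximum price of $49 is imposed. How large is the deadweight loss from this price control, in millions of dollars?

240

Rearranging demand gives Qd = 92 - P; rearranging supply gives Qs = 5P - 226. Equilibrium: 92 - P = 5P - 226, so 318 = 6P and P* = 53, Q* = 39.
The ceiling of 49 is below the equilibrium price 53, so it binds.
At P = 49: Qd = 92 - 49 = 43 and Qs = 5·49 - 226 = 19.
Quantity traded falls to 19. At Q = 19 the demand price is 92 - 19 = 73 and the supply price is (226 + 19)/5 = 49.
Deadweight loss = ½ · (73 - 49) · (39 - 19) = ½ · 24 · 20 = 240.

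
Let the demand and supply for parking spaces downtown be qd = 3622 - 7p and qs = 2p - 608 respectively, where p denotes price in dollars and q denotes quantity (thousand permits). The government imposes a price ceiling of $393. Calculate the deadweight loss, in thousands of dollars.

In a free market, 3622 - 7p = 2p - 608 gives the equilibrium p* = 470, q* = 332.
The ceiling of 393 is below the equilibrium price 470, so it binds.
At p = 393: qd = 3622 - 7·393 = 871 and qs = 2·393 - 608 = 178.
Quantity traded falls to 178. At q = 178 the demand price is (3622 - 178)/7 = 492 and the supply price is (608 + 178)/2 = 393.
Deadweight loss = ½ · (492 - 393) · (332 - 178) = ½ · 99 · 154 = 7623.

7623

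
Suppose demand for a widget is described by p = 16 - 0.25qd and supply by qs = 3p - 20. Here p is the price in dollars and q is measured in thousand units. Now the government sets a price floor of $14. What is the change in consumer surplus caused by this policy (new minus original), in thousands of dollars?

Rearranging demand gives qd = 64 - 4p. Equilibrium: 64 - 4p = 3p - 20, so 84 = 7p and p* = 12, q* = 16.
Because the floor (14) lies above the market-clearing price, it is binding.
At p = 14: qd = 64 - 4·14 = 8 and qs = 3·14 - 20 = 22.
Consumer surplus without the control is ½ · (16 - 12) · 16 = 32.
With the floor, consumers buy 8 units at 14, so CS = ½ · (16 - 14) · 8 = 8.
Change in consumer surplus = 8 - 32 = -24.

-24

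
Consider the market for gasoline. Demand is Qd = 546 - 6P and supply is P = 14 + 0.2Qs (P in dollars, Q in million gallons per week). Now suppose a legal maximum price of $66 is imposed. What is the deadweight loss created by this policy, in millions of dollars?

Rearranging supply gives Qs = 5P - 70. Equilibrium: 546 - 6P = 5P - 70, so 616 = 11P and P* = 56, Q* = 210.
Since 66 is above P* = 56, the ceiling does not bind and the free-market outcome prevails.
Since the control does not bind, no trades are prevented and deadweight loss is zero.

0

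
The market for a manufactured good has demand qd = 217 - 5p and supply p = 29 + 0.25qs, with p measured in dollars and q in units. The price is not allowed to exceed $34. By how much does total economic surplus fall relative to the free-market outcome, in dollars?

Rearranging supply gives qs = 4p - 116. Setting quantity demanded equal to quantity supplied, 217 - 5p = 4p - 116, gives p* = 37 and q* = 32.
Because the ceiling (34) lies below the market-clearing price, it is binding.
At p = 34: qd = 217 - 5·34 = 47 and qs = 4·34 - 116 = 20.
Quantity traded falls to 20. At q = 20 the demand price is (217 - 20)/5 = 39.4 and the supply price is (116 + 20)/4 = 34.
Deadweight loss = ½ · (39.4 - 34) · (32 - 20) = ½ · 5.4 · 12 = 32.4.

32.4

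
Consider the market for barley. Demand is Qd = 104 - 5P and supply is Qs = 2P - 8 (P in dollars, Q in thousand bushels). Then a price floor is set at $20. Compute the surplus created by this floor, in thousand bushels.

In a free market, 104 - 5P = 2P - 8 gives the equilibrium P* = 16, Q* = 24.
Since 20 > 16, the floor is binding.
At P = 20: Qd = 104 - 5·20 = 4 and Qs = 2·20 - 8 = 32.
Surplus = Qs - Qd = 32 - 4 = 28.

28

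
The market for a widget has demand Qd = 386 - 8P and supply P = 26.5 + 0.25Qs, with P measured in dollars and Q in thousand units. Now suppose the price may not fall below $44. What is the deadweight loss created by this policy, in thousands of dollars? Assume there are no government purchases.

108

Rearranging supply gives Qs = 4P - 106. Equilibrium: 386 - 8P = 4P - 106, so 492 = 12P and P* = 41, Q* = 58.
Since 44 > 41, the floor is binding.
At P = 44: Qd = 386 - 8·44 = 34 and Qs = 4·44 - 106 = 70.
Quantity traded falls to 34. At Q = 34 the demand price is (386 - 34)/8 = 44 and the supply price is (106 + 34)/4 = 35.
Deadweight loss = ½ · (44 - 35) · (58 - 34) = ½ · 9 · 24 = 108.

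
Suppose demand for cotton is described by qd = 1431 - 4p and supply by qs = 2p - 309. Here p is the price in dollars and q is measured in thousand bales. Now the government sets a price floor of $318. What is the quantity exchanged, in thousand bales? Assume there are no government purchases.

Without the control the market clears where 1431 - 4p = 2p - 309, i.e. p* = 290 and q* = 271.
Because the floor (318) lies above the market-clearing price, it is binding.
At p = 318: qd = 1431 - 4·318 = 159 and qs = 2·318 - 309 = 327.
The quantity actually transacted is the short side, demand: 159.

159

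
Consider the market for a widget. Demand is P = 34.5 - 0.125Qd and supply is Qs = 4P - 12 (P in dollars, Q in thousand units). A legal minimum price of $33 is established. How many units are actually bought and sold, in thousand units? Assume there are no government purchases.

Rearranging demand gives Qd = 276 - 8P. In a free market, 276 - 8P = 4P - 12 gives the equilibrium P* = 24, Q* = 84.
Since 33 > 24, the floor is binding.
At P = 33: Qd = 276 - 8·33 = 12 and Qs = 4·33 - 12 = 120.
The quantity actually transacted is the short side, demand: 12.

12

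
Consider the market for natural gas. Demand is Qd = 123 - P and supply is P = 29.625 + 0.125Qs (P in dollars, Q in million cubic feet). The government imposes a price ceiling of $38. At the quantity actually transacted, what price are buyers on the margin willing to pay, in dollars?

Rearranging supply gives Qs = 8P - 237. Setting quantity demanded equal to quantity supplied, 123 - P = 8P - 237, gives P* = 40 and Q* = 83.
The ceiling of 38 is below the equilibrium price 40, so it binds.
At P = 38: Qd = 123 - 38 = 85 and Qs = 8·38 - 237 = 67.
Only 67 units reach the market. On the demand curve, the marginal buyer's willingness to pay at Q = 67 is (123 - 67) = 56.

56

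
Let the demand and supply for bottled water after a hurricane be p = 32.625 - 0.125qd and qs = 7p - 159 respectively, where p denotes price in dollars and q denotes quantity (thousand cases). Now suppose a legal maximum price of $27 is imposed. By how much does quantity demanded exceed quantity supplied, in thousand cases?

Rearranging demand gives qd = 261 - 8p. Without the control the market clears where 261 - 8p = 7p - 159, i.e. p* = 28 and q* = 37.
Because the ceiling (27) lies below the market-clearing price, it is binding.
At p = 27: qd = 261 - 8·27 = 45 and qs = 7·27 - 159 = 30.
Shortage = qd - qs = 45 - 30 = 15.

15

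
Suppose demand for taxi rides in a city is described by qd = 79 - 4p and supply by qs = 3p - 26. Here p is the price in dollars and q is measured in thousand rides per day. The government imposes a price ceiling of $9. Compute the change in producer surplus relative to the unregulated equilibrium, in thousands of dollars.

-60

Without the control the market clears where 79 - 4p = 3p - 26, i.e. p* = 15 and q* = 19.
The ceiling of 9 is below the equilibrium price 15, so it binds.
At p = 9: qd = 79 - 4·9 = 43 and qs = 3·9 - 26 = 1.
Producer surplus without the control is ½ · (15 - 26/3) · 19 = 361/6.
With the ceiling, producers sell 1 units at 9, so PS = ½ · (9 - 26/3) · 1 = 1/6.
Change in producer surplus = 1/6 - 361/6 = -60.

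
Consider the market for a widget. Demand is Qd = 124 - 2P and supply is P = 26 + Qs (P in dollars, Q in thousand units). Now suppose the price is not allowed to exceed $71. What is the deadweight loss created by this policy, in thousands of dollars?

0

Rearranging supply gives Qs = P - 26. In a free market, 124 - 2P = P - 26 gives the equilibrium P* = 50, Q* = 24.
The ceiling of 71 is above the equilibrium price 50, so it is not binding; the market clears at P* = 50, Q* = 24.
Since the control does not bind, no trades are prevented and deadweight loss is zero.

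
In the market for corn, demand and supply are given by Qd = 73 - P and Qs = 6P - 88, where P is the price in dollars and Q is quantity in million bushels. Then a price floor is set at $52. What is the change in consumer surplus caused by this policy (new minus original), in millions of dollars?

Setting quantity demanded equal to quantity supplied, 73 - P = 6P - 88, gives P* = 23 and Q* = 50.
The floor of 52 is above the equilibrium price 23, so it binds.
At P = 52: Qd = 73 - 52 = 21 and Qs = 6·52 - 88 = 224.
Consumer surplus without the control is ½ · (73 - 23) · 50 = 1250.
With the floor, consumers buy 21 units at 52, so CS = ½ · (73 - 52) · 21 = 220.5.
Change in consumer surplus = 220.5 - 1250 = -1029.5.

-1029.5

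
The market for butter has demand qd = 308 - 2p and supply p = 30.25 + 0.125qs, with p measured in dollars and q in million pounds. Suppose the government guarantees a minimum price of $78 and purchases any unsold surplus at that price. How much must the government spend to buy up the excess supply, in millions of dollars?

Rearranging supply gives qs = 8p - 242. In a free market, 308 - 2p = 8p - 242 gives the equilibrium p* = 55, q* = 198.
Because the floor (78) lies above the market-clearing price, it is binding.
At p = 78: qd = 308 - 2·78 = 152 and qs = 8·78 - 242 = 382.
Surplus = qs - qd = 230.
Government expenditure = surplus × support price = 230 × 78 = 17940.

17940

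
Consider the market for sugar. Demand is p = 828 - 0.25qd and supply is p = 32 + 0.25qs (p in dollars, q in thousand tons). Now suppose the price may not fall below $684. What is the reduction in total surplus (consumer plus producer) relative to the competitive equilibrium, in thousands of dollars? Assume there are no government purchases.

Rearranging demand gives qd = 3312 - 4p; rearranging supply gives qs = 4p - 128. In a free market, 3312 - 4p = 4p - 128 gives the equilibrium p* = 430, q* = 1592.
Because the floor (684) lies above the market-clearing price, it is binding.
At p = 684: qd = 3312 - 4·684 = 576 and qs = 4·684 - 128 = 2608.
Quantity traded falls to 576. At q = 576 the demand price is (3312 - 576)/4 = 684 and the supply price is (128 + 576)/4 = 176.
Deadweight loss = ½ · (684 - 176) · (1592 - 576) = ½ · 508 · 1016 = 258064.

258064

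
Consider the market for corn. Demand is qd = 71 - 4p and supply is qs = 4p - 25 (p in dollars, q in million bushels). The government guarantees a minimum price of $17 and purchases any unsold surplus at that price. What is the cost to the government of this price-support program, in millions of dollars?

Setting quantity demanded equal to quantity supplied, 71 - 4p = 4p - 25, gives p* = 12 and q* = 23.
Since 17 > 12, the floor is binding.
At p = 17: qd = 71 - 4·17 = 3 and qs = 4·17 - 25 = 43.
Surplus = qs - qd = 40.
Government expenditure = surplus × support price = 40 × 17 = 680.

680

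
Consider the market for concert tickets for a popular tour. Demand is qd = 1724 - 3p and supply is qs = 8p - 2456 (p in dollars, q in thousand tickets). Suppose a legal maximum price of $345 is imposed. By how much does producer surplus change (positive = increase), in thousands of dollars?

Equilibrium: 1724 - 3p = 8p - 2456, so 4180 = 11p and p* = 380, q* = 584.
Because the ceiling (345) lies below the market-clearing price, it is binding.
At p = 345: qd = 1724 - 3·345 = 689 and qs = 8·345 - 2456 = 304.
Producer surplus without the control is ½ · (380 - 307) · 584 = 21316.
With the ceiling, producers sell 304 units at 345, so PS = ½ · (345 - 307) · 304 = 5776.
Change in producer surplus = 5776 - 21316 = -15540.

-15540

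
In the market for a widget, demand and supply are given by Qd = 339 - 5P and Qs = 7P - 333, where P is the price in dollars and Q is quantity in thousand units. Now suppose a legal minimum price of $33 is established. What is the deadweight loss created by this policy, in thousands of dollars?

Setting quantity demanded equal to quantity supplied, 339 - 5P = 7P - 333, gives P* = 56 and Q* = 59.
The floor of 33 is below the equilibrium price 56, so it is not binding; the market clears at P* = 56, Q* = 59.
Since the control does not bind, no trades are prevented and deadweight loss is zero.

0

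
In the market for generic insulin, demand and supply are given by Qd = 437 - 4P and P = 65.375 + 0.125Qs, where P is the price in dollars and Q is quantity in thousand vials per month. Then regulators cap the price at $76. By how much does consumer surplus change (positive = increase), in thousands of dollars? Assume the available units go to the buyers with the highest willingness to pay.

212

Rearranging supply gives Qs = 8P - 523. Equilibrium: 437 - 4P = 8P - 523, so 960 = 12P and P* = 80, Q* = 117.
The ceiling of 76 is below the equilibrium price 80, so it binds.
At P = 76: Qd = 437 - 4·76 = 133 and Qs = 8·76 - 523 = 85.
Consumer surplus without the control is ½ · (109.25 - 80) · 117 = 1711.125.
With the ceiling, 85 units are sold at 76 (assume they go to the highest-value buyers). The demand price at Q = 85 is 88, so CS = ½ · [(109.25 - 76) + (88 - 76)] · 85 = 1923.125.
Change in consumer surplus = 1923.125 - 1711.125 = 212.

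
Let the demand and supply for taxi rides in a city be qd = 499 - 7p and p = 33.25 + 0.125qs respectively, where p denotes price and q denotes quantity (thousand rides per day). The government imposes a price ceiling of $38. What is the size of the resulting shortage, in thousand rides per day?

195

Rearranging supply gives qs = 8p - 266. Equilibrium: 499 - 7p = 8p - 266, so 765 = 15p and p* = 51, q* = 142.
Since 38 < 51, the ceiling is binding.
At p = 38: qd = 499 - 7·38 = 233 and qs = 8·38 - 266 = 38.
Shortage = qd - qs = 233 - 38 = 195.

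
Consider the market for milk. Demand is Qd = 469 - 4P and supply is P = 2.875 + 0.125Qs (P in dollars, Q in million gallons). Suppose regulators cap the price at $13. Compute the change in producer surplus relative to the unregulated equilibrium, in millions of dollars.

-5404

Rearranging supply gives Qs = 8P - 23. Equilibrium: 469 - 4P = 8P - 23, so 492 = 12P and P* = 41, Q* = 305.
Since 13 < 41, the ceiling is binding.
At P = 13: Qd = 469 - 4·13 = 417 and Qs = 8·13 - 23 = 81.
Producer surplus without the control is ½ · (41 - 2.875) · 305 = 5814.0625.
With the ceiling, producers sell 81 units at 13, so PS = ½ · (13 - 2.875) · 81 = 410.0625.
Change in producer surplus = 410.0625 - 5814.0625 = -5404.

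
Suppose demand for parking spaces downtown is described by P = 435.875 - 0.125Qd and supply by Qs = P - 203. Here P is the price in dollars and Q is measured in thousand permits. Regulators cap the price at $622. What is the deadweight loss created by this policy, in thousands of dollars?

Rearranging demand gives Qd = 3487 - 8P. In a free market, 3487 - 8P = P - 203 gives the equilibrium P* = 410, Q* = 207.
Since 622 is above P* = 410, the ceiling does not bind and the free-market outcome prevails.
Since the control does not bind, no trades are prevented and deadweight loss is zero.

0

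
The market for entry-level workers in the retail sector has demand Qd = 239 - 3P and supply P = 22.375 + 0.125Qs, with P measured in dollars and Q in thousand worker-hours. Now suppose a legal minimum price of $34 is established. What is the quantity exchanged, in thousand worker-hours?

Rearranging supply gives Qs = 8P - 179. In a free market, 239 - 3P = 8P - 179 gives the equilibrium P* = 38, Q* = 125.
The floor of 34 is below the equilibrium price 38, so it is not binding; the market clears at P* = 38, Q* = 125.

125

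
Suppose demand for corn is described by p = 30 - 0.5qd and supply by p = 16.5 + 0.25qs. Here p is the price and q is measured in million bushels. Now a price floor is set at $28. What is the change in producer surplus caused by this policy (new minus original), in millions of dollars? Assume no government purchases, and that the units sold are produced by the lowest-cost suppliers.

3.5

Rearranging demand gives qd = 60 - 2p; rearranging supply gives qs = 4p - 66. Setting quantity demanded equal to quantity supplied, 60 - 2p = 4p - 66, gives p* = 21 and q* = 18.
Because the floor (28) lies above the market-clearing price, it is binding.
At p = 28: qd = 60 - 2·28 = 4 and qs = 4·28 - 66 = 46.
Producer surplus without the control is ½ · (21 - 16.5) · 18 = 40.5.
With the floor, 4 units are sold at 28. The supply price at q = 4 is 17.5, so PS = ½ · [(28 - 16.5) + (28 - 17.5)] · 4 = 44.
Change in producer surplus = 44 - 40.5 = 3.5.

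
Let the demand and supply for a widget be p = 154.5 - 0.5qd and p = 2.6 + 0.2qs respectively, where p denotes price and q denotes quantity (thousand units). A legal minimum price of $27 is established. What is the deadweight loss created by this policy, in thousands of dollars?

0

Rearranging demand gives qd = 309 - 2p; rearranging supply gives qs = 5p - 13. Equilibrium: 309 - 2p = 5p - 13, so 322 = 7p and p* = 46, q* = 217.
Since 27 is below p* = 46, the floor does not bind and the free-market outcome prevails.
Since the control does not bind, no trades are prevented and deadweight loss is zero.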